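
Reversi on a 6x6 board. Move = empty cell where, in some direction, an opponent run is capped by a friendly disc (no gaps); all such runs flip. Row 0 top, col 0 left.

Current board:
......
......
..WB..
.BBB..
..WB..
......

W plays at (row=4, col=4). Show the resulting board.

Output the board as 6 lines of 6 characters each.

Answer: ......
......
..WB..
.BBW..
..WWW.
......

Derivation:
Place W at (4,4); scan 8 dirs for brackets.
Dir NW: opp run (3,3) capped by W -> flip
Dir N: first cell '.' (not opp) -> no flip
Dir NE: first cell '.' (not opp) -> no flip
Dir W: opp run (4,3) capped by W -> flip
Dir E: first cell '.' (not opp) -> no flip
Dir SW: first cell '.' (not opp) -> no flip
Dir S: first cell '.' (not opp) -> no flip
Dir SE: first cell '.' (not opp) -> no flip
All flips: (3,3) (4,3)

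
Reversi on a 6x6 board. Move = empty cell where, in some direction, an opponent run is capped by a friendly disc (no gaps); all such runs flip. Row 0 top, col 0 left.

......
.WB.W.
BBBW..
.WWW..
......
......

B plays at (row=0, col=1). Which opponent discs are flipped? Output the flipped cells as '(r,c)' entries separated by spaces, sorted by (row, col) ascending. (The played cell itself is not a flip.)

Answer: (1,1)

Derivation:
Dir NW: edge -> no flip
Dir N: edge -> no flip
Dir NE: edge -> no flip
Dir W: first cell '.' (not opp) -> no flip
Dir E: first cell '.' (not opp) -> no flip
Dir SW: first cell '.' (not opp) -> no flip
Dir S: opp run (1,1) capped by B -> flip
Dir SE: first cell 'B' (not opp) -> no flip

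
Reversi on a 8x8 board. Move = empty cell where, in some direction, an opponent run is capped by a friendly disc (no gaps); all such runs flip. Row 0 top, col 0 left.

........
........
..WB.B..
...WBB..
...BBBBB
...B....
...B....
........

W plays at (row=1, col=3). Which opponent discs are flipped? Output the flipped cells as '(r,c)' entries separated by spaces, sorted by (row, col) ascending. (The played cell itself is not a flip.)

Answer: (2,3)

Derivation:
Dir NW: first cell '.' (not opp) -> no flip
Dir N: first cell '.' (not opp) -> no flip
Dir NE: first cell '.' (not opp) -> no flip
Dir W: first cell '.' (not opp) -> no flip
Dir E: first cell '.' (not opp) -> no flip
Dir SW: first cell 'W' (not opp) -> no flip
Dir S: opp run (2,3) capped by W -> flip
Dir SE: first cell '.' (not opp) -> no flip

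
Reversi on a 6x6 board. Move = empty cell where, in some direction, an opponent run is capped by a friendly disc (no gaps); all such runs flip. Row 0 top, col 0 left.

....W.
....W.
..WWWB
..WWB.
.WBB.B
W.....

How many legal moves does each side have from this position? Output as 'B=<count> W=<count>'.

Answer: B=7 W=6

Derivation:
-- B to move --
(0,3): flips 1 -> legal
(0,5): no bracket -> illegal
(1,1): no bracket -> illegal
(1,2): flips 3 -> legal
(1,3): flips 2 -> legal
(1,5): flips 2 -> legal
(2,1): flips 4 -> legal
(3,0): no bracket -> illegal
(3,1): flips 2 -> legal
(3,5): no bracket -> illegal
(4,0): flips 1 -> legal
(4,4): no bracket -> illegal
(5,1): no bracket -> illegal
(5,2): no bracket -> illegal
B mobility = 7
-- W to move --
(1,5): no bracket -> illegal
(3,1): no bracket -> illegal
(3,5): flips 1 -> legal
(4,4): flips 3 -> legal
(5,1): flips 1 -> legal
(5,2): flips 1 -> legal
(5,3): flips 1 -> legal
(5,4): flips 1 -> legal
(5,5): no bracket -> illegal
W mobility = 6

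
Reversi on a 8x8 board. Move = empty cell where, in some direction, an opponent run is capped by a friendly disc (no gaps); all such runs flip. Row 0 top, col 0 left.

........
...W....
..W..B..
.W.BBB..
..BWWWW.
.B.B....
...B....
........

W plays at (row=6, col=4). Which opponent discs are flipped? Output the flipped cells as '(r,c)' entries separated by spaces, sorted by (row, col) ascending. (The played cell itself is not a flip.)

Answer: (4,2) (5,3)

Derivation:
Dir NW: opp run (5,3) (4,2) capped by W -> flip
Dir N: first cell '.' (not opp) -> no flip
Dir NE: first cell '.' (not opp) -> no flip
Dir W: opp run (6,3), next='.' -> no flip
Dir E: first cell '.' (not opp) -> no flip
Dir SW: first cell '.' (not opp) -> no flip
Dir S: first cell '.' (not opp) -> no flip
Dir SE: first cell '.' (not opp) -> no flip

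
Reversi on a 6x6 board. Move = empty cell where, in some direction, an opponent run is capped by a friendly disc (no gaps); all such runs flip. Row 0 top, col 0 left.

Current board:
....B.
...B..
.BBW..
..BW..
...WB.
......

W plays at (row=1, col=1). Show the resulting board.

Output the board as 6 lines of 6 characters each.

Place W at (1,1); scan 8 dirs for brackets.
Dir NW: first cell '.' (not opp) -> no flip
Dir N: first cell '.' (not opp) -> no flip
Dir NE: first cell '.' (not opp) -> no flip
Dir W: first cell '.' (not opp) -> no flip
Dir E: first cell '.' (not opp) -> no flip
Dir SW: first cell '.' (not opp) -> no flip
Dir S: opp run (2,1), next='.' -> no flip
Dir SE: opp run (2,2) capped by W -> flip
All flips: (2,2)

Answer: ....B.
.W.B..
.BWW..
..BW..
...WB.
......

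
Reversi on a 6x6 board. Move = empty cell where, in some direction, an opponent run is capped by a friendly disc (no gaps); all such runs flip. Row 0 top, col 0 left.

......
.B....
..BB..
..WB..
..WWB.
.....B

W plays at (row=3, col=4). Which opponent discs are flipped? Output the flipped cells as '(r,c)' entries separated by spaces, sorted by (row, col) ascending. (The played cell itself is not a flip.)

Answer: (3,3)

Derivation:
Dir NW: opp run (2,3), next='.' -> no flip
Dir N: first cell '.' (not opp) -> no flip
Dir NE: first cell '.' (not opp) -> no flip
Dir W: opp run (3,3) capped by W -> flip
Dir E: first cell '.' (not opp) -> no flip
Dir SW: first cell 'W' (not opp) -> no flip
Dir S: opp run (4,4), next='.' -> no flip
Dir SE: first cell '.' (not opp) -> no flip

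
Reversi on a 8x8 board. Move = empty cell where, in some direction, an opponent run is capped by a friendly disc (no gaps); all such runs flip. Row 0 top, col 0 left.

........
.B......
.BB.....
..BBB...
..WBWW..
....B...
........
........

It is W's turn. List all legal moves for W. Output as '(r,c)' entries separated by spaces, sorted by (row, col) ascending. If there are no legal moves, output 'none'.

Answer: (0,0) (1,2) (2,3) (2,4) (6,3) (6,4)

Derivation:
(0,0): flips 3 -> legal
(0,1): no bracket -> illegal
(0,2): no bracket -> illegal
(1,0): no bracket -> illegal
(1,2): flips 2 -> legal
(1,3): no bracket -> illegal
(2,0): no bracket -> illegal
(2,3): flips 1 -> legal
(2,4): flips 2 -> legal
(2,5): no bracket -> illegal
(3,0): no bracket -> illegal
(3,1): no bracket -> illegal
(3,5): no bracket -> illegal
(4,1): no bracket -> illegal
(5,2): no bracket -> illegal
(5,3): no bracket -> illegal
(5,5): no bracket -> illegal
(6,3): flips 1 -> legal
(6,4): flips 1 -> legal
(6,5): no bracket -> illegal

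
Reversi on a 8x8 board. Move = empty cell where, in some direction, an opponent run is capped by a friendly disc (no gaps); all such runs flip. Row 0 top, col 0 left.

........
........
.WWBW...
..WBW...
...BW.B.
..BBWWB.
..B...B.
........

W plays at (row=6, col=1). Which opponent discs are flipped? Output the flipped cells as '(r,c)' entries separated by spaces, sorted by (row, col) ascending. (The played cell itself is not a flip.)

Dir NW: first cell '.' (not opp) -> no flip
Dir N: first cell '.' (not opp) -> no flip
Dir NE: opp run (5,2) (4,3) capped by W -> flip
Dir W: first cell '.' (not opp) -> no flip
Dir E: opp run (6,2), next='.' -> no flip
Dir SW: first cell '.' (not opp) -> no flip
Dir S: first cell '.' (not opp) -> no flip
Dir SE: first cell '.' (not opp) -> no flip

Answer: (4,3) (5,2)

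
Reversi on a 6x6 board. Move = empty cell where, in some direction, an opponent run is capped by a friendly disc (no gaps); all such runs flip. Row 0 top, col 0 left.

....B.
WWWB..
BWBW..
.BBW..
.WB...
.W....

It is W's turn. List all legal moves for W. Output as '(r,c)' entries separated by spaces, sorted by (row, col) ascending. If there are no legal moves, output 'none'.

(0,2): no bracket -> illegal
(0,3): flips 1 -> legal
(0,5): no bracket -> illegal
(1,4): flips 1 -> legal
(1,5): no bracket -> illegal
(2,4): no bracket -> illegal
(3,0): flips 3 -> legal
(4,0): no bracket -> illegal
(4,3): flips 2 -> legal
(5,2): flips 3 -> legal
(5,3): no bracket -> illegal

Answer: (0,3) (1,4) (3,0) (4,3) (5,2)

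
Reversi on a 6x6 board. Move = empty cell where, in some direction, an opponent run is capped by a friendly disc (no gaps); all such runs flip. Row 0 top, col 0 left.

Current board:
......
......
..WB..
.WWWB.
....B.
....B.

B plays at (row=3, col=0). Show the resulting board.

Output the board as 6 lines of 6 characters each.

Answer: ......
......
..WB..
BBBBB.
....B.
....B.

Derivation:
Place B at (3,0); scan 8 dirs for brackets.
Dir NW: edge -> no flip
Dir N: first cell '.' (not opp) -> no flip
Dir NE: first cell '.' (not opp) -> no flip
Dir W: edge -> no flip
Dir E: opp run (3,1) (3,2) (3,3) capped by B -> flip
Dir SW: edge -> no flip
Dir S: first cell '.' (not opp) -> no flip
Dir SE: first cell '.' (not opp) -> no flip
All flips: (3,1) (3,2) (3,3)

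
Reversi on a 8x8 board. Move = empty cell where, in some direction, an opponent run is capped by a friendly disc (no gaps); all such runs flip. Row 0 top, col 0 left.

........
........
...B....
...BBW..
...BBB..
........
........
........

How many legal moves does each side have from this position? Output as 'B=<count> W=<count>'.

-- B to move --
(2,4): no bracket -> illegal
(2,5): flips 1 -> legal
(2,6): flips 1 -> legal
(3,6): flips 1 -> legal
(4,6): no bracket -> illegal
B mobility = 3
-- W to move --
(1,2): no bracket -> illegal
(1,3): no bracket -> illegal
(1,4): no bracket -> illegal
(2,2): no bracket -> illegal
(2,4): no bracket -> illegal
(2,5): no bracket -> illegal
(3,2): flips 2 -> legal
(3,6): no bracket -> illegal
(4,2): no bracket -> illegal
(4,6): no bracket -> illegal
(5,2): no bracket -> illegal
(5,3): flips 1 -> legal
(5,4): no bracket -> illegal
(5,5): flips 1 -> legal
(5,6): no bracket -> illegal
W mobility = 3

Answer: B=3 W=3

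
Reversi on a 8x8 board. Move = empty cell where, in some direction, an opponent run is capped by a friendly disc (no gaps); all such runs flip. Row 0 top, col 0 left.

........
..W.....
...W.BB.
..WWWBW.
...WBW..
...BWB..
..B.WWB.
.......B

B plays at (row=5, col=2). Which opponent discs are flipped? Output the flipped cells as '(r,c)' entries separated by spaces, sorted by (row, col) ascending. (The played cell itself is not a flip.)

Answer: (3,4) (4,3)

Derivation:
Dir NW: first cell '.' (not opp) -> no flip
Dir N: first cell '.' (not opp) -> no flip
Dir NE: opp run (4,3) (3,4) capped by B -> flip
Dir W: first cell '.' (not opp) -> no flip
Dir E: first cell 'B' (not opp) -> no flip
Dir SW: first cell '.' (not opp) -> no flip
Dir S: first cell 'B' (not opp) -> no flip
Dir SE: first cell '.' (not opp) -> no flip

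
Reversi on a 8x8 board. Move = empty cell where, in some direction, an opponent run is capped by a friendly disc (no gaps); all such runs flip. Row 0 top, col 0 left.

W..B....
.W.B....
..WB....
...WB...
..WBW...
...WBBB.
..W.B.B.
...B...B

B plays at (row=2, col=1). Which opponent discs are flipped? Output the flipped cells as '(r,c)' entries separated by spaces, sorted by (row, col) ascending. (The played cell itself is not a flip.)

Answer: (2,2)

Derivation:
Dir NW: first cell '.' (not opp) -> no flip
Dir N: opp run (1,1), next='.' -> no flip
Dir NE: first cell '.' (not opp) -> no flip
Dir W: first cell '.' (not opp) -> no flip
Dir E: opp run (2,2) capped by B -> flip
Dir SW: first cell '.' (not opp) -> no flip
Dir S: first cell '.' (not opp) -> no flip
Dir SE: first cell '.' (not opp) -> no flip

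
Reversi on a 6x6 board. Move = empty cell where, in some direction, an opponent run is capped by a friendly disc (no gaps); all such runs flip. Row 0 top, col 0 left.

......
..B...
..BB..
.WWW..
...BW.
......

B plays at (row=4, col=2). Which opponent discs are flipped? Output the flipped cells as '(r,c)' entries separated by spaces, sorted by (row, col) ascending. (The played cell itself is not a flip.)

Answer: (3,2)

Derivation:
Dir NW: opp run (3,1), next='.' -> no flip
Dir N: opp run (3,2) capped by B -> flip
Dir NE: opp run (3,3), next='.' -> no flip
Dir W: first cell '.' (not opp) -> no flip
Dir E: first cell 'B' (not opp) -> no flip
Dir SW: first cell '.' (not opp) -> no flip
Dir S: first cell '.' (not opp) -> no flip
Dir SE: first cell '.' (not opp) -> no flip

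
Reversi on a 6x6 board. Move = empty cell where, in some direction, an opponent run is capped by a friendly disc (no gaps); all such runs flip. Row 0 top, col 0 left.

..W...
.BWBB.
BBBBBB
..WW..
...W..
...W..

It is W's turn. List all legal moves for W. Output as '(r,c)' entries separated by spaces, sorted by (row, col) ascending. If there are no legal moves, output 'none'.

(0,0): flips 2 -> legal
(0,1): no bracket -> illegal
(0,3): flips 2 -> legal
(0,4): no bracket -> illegal
(0,5): flips 2 -> legal
(1,0): flips 2 -> legal
(1,5): flips 3 -> legal
(3,0): flips 1 -> legal
(3,1): no bracket -> illegal
(3,4): flips 1 -> legal
(3,5): flips 2 -> legal

Answer: (0,0) (0,3) (0,5) (1,0) (1,5) (3,0) (3,4) (3,5)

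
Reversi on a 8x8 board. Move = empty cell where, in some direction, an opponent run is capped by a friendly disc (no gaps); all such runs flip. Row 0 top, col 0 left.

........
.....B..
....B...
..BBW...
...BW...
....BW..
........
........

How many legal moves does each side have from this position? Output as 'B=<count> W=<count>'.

-- B to move --
(2,3): no bracket -> illegal
(2,5): flips 1 -> legal
(3,5): flips 1 -> legal
(4,5): flips 1 -> legal
(4,6): no bracket -> illegal
(5,3): no bracket -> illegal
(5,6): flips 1 -> legal
(6,4): no bracket -> illegal
(6,5): no bracket -> illegal
(6,6): flips 2 -> legal
B mobility = 5
-- W to move --
(0,4): no bracket -> illegal
(0,5): no bracket -> illegal
(0,6): no bracket -> illegal
(1,3): no bracket -> illegal
(1,4): flips 1 -> legal
(1,6): no bracket -> illegal
(2,1): no bracket -> illegal
(2,2): flips 1 -> legal
(2,3): no bracket -> illegal
(2,5): no bracket -> illegal
(2,6): no bracket -> illegal
(3,1): flips 2 -> legal
(3,5): no bracket -> illegal
(4,1): no bracket -> illegal
(4,2): flips 1 -> legal
(4,5): no bracket -> illegal
(5,2): flips 1 -> legal
(5,3): flips 1 -> legal
(6,3): no bracket -> illegal
(6,4): flips 1 -> legal
(6,5): no bracket -> illegal
W mobility = 7

Answer: B=5 W=7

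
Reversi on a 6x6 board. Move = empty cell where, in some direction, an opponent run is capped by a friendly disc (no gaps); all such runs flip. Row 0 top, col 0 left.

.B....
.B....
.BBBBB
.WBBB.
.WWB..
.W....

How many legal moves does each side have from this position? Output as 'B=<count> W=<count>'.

Answer: B=4 W=6

Derivation:
-- B to move --
(2,0): no bracket -> illegal
(3,0): flips 1 -> legal
(4,0): flips 3 -> legal
(5,0): flips 1 -> legal
(5,2): flips 1 -> legal
(5,3): no bracket -> illegal
B mobility = 4
-- W to move --
(0,0): no bracket -> illegal
(0,2): no bracket -> illegal
(1,0): no bracket -> illegal
(1,2): flips 2 -> legal
(1,3): flips 1 -> legal
(1,4): flips 2 -> legal
(1,5): flips 2 -> legal
(2,0): no bracket -> illegal
(3,0): no bracket -> illegal
(3,5): flips 3 -> legal
(4,4): flips 1 -> legal
(4,5): no bracket -> illegal
(5,2): no bracket -> illegal
(5,3): no bracket -> illegal
(5,4): no bracket -> illegal
W mobility = 6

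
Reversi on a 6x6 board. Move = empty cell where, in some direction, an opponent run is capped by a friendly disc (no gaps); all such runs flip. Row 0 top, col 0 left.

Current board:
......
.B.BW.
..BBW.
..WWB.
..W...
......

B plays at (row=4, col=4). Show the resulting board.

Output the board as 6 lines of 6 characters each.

Place B at (4,4); scan 8 dirs for brackets.
Dir NW: opp run (3,3) capped by B -> flip
Dir N: first cell 'B' (not opp) -> no flip
Dir NE: first cell '.' (not opp) -> no flip
Dir W: first cell '.' (not opp) -> no flip
Dir E: first cell '.' (not opp) -> no flip
Dir SW: first cell '.' (not opp) -> no flip
Dir S: first cell '.' (not opp) -> no flip
Dir SE: first cell '.' (not opp) -> no flip
All flips: (3,3)

Answer: ......
.B.BW.
..BBW.
..WBB.
..W.B.
......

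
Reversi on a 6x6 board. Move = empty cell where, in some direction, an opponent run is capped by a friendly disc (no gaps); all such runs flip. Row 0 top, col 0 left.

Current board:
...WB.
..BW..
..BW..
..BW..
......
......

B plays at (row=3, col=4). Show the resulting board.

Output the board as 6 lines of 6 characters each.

Place B at (3,4); scan 8 dirs for brackets.
Dir NW: opp run (2,3) capped by B -> flip
Dir N: first cell '.' (not opp) -> no flip
Dir NE: first cell '.' (not opp) -> no flip
Dir W: opp run (3,3) capped by B -> flip
Dir E: first cell '.' (not opp) -> no flip
Dir SW: first cell '.' (not opp) -> no flip
Dir S: first cell '.' (not opp) -> no flip
Dir SE: first cell '.' (not opp) -> no flip
All flips: (2,3) (3,3)

Answer: ...WB.
..BW..
..BB..
..BBB.
......
......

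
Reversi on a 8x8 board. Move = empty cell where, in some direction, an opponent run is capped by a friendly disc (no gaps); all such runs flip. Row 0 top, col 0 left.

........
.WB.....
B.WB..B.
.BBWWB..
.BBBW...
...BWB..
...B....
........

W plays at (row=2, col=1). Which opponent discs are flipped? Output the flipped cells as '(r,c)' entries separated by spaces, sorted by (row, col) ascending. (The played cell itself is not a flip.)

Answer: (3,2) (4,3)

Derivation:
Dir NW: first cell '.' (not opp) -> no flip
Dir N: first cell 'W' (not opp) -> no flip
Dir NE: opp run (1,2), next='.' -> no flip
Dir W: opp run (2,0), next=edge -> no flip
Dir E: first cell 'W' (not opp) -> no flip
Dir SW: first cell '.' (not opp) -> no flip
Dir S: opp run (3,1) (4,1), next='.' -> no flip
Dir SE: opp run (3,2) (4,3) capped by W -> flip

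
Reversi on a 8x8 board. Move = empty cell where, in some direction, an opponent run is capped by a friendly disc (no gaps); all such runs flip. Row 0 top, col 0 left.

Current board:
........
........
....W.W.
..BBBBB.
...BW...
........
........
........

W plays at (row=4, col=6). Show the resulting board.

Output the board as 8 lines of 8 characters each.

Answer: ........
........
....W.W.
..BBBWW.
...BW.W.
........
........
........

Derivation:
Place W at (4,6); scan 8 dirs for brackets.
Dir NW: opp run (3,5) capped by W -> flip
Dir N: opp run (3,6) capped by W -> flip
Dir NE: first cell '.' (not opp) -> no flip
Dir W: first cell '.' (not opp) -> no flip
Dir E: first cell '.' (not opp) -> no flip
Dir SW: first cell '.' (not opp) -> no flip
Dir S: first cell '.' (not opp) -> no flip
Dir SE: first cell '.' (not opp) -> no flip
All flips: (3,5) (3,6)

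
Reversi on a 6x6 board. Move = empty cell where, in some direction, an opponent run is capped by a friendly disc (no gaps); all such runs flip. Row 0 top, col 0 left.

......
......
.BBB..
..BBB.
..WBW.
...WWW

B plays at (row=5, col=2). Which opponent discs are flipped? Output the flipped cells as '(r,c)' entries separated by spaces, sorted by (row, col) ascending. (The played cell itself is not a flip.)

Dir NW: first cell '.' (not opp) -> no flip
Dir N: opp run (4,2) capped by B -> flip
Dir NE: first cell 'B' (not opp) -> no flip
Dir W: first cell '.' (not opp) -> no flip
Dir E: opp run (5,3) (5,4) (5,5), next=edge -> no flip
Dir SW: edge -> no flip
Dir S: edge -> no flip
Dir SE: edge -> no flip

Answer: (4,2)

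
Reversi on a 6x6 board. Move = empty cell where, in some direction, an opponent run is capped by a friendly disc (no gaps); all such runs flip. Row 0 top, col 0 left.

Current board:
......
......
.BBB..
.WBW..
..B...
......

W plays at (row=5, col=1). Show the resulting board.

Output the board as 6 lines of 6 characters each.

Place W at (5,1); scan 8 dirs for brackets.
Dir NW: first cell '.' (not opp) -> no flip
Dir N: first cell '.' (not opp) -> no flip
Dir NE: opp run (4,2) capped by W -> flip
Dir W: first cell '.' (not opp) -> no flip
Dir E: first cell '.' (not opp) -> no flip
Dir SW: edge -> no flip
Dir S: edge -> no flip
Dir SE: edge -> no flip
All flips: (4,2)

Answer: ......
......
.BBB..
.WBW..
..W...
.W....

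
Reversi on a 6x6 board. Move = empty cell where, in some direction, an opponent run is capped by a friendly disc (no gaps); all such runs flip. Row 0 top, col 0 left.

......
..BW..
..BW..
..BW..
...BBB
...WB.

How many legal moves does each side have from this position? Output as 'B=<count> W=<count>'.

Answer: B=6 W=7

Derivation:
-- B to move --
(0,2): no bracket -> illegal
(0,3): flips 3 -> legal
(0,4): flips 1 -> legal
(1,4): flips 2 -> legal
(2,4): flips 1 -> legal
(3,4): flips 2 -> legal
(4,2): no bracket -> illegal
(5,2): flips 1 -> legal
B mobility = 6
-- W to move --
(0,1): flips 1 -> legal
(0,2): no bracket -> illegal
(0,3): no bracket -> illegal
(1,1): flips 2 -> legal
(2,1): flips 1 -> legal
(3,1): flips 2 -> legal
(3,4): no bracket -> illegal
(3,5): flips 1 -> legal
(4,1): flips 1 -> legal
(4,2): no bracket -> illegal
(5,2): no bracket -> illegal
(5,5): flips 2 -> legal
W mobility = 7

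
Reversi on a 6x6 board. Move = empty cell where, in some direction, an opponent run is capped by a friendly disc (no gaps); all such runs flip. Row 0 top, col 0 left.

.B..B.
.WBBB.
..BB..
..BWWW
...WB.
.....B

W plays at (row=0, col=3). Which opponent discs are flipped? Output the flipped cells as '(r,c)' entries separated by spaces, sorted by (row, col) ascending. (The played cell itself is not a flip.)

Dir NW: edge -> no flip
Dir N: edge -> no flip
Dir NE: edge -> no flip
Dir W: first cell '.' (not opp) -> no flip
Dir E: opp run (0,4), next='.' -> no flip
Dir SW: opp run (1,2), next='.' -> no flip
Dir S: opp run (1,3) (2,3) capped by W -> flip
Dir SE: opp run (1,4), next='.' -> no flip

Answer: (1,3) (2,3)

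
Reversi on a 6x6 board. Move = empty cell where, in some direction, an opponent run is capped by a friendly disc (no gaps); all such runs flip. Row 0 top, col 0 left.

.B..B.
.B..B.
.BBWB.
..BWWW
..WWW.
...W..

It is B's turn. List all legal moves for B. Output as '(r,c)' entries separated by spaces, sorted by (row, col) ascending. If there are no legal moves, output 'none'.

Answer: (5,1) (5,2) (5,4) (5,5)

Derivation:
(1,2): no bracket -> illegal
(1,3): no bracket -> illegal
(2,5): no bracket -> illegal
(3,1): no bracket -> illegal
(4,1): no bracket -> illegal
(4,5): no bracket -> illegal
(5,1): flips 2 -> legal
(5,2): flips 1 -> legal
(5,4): flips 3 -> legal
(5,5): flips 2 -> legal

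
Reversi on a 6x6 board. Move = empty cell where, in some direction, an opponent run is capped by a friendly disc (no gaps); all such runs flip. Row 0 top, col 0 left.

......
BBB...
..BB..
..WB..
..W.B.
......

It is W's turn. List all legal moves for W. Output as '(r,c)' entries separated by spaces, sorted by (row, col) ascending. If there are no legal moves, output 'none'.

(0,0): no bracket -> illegal
(0,1): no bracket -> illegal
(0,2): flips 2 -> legal
(0,3): no bracket -> illegal
(1,3): no bracket -> illegal
(1,4): flips 1 -> legal
(2,0): no bracket -> illegal
(2,1): no bracket -> illegal
(2,4): flips 1 -> legal
(3,1): no bracket -> illegal
(3,4): flips 1 -> legal
(3,5): no bracket -> illegal
(4,3): no bracket -> illegal
(4,5): no bracket -> illegal
(5,3): no bracket -> illegal
(5,4): no bracket -> illegal
(5,5): no bracket -> illegal

Answer: (0,2) (1,4) (2,4) (3,4)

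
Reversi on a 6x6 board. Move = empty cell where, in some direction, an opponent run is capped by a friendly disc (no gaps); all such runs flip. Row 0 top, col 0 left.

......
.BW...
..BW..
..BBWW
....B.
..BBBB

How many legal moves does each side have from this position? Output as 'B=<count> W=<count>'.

Answer: B=4 W=6

Derivation:
-- B to move --
(0,1): no bracket -> illegal
(0,2): flips 1 -> legal
(0,3): no bracket -> illegal
(1,3): flips 2 -> legal
(1,4): flips 1 -> legal
(2,1): no bracket -> illegal
(2,4): flips 2 -> legal
(2,5): no bracket -> illegal
(4,3): no bracket -> illegal
(4,5): no bracket -> illegal
B mobility = 4
-- W to move --
(0,0): no bracket -> illegal
(0,1): no bracket -> illegal
(0,2): no bracket -> illegal
(1,0): flips 1 -> legal
(1,3): no bracket -> illegal
(2,0): no bracket -> illegal
(2,1): flips 1 -> legal
(2,4): no bracket -> illegal
(3,1): flips 2 -> legal
(4,1): flips 1 -> legal
(4,2): flips 2 -> legal
(4,3): flips 1 -> legal
(4,5): no bracket -> illegal
(5,1): no bracket -> illegal
W mobility = 6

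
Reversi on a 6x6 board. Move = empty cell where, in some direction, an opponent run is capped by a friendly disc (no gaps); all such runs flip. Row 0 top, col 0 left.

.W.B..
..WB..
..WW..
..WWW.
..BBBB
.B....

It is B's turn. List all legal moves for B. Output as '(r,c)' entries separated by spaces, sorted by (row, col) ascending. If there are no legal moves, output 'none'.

Answer: (0,2) (1,1) (2,1) (2,4) (2,5) (3,1)

Derivation:
(0,0): no bracket -> illegal
(0,2): flips 3 -> legal
(1,0): no bracket -> illegal
(1,1): flips 3 -> legal
(1,4): no bracket -> illegal
(2,1): flips 2 -> legal
(2,4): flips 2 -> legal
(2,5): flips 1 -> legal
(3,1): flips 1 -> legal
(3,5): no bracket -> illegal
(4,1): no bracket -> illegal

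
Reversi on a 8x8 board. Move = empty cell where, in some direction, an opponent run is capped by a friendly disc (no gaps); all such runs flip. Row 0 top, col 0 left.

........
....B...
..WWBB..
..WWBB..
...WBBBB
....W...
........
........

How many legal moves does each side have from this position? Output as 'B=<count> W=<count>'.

Answer: B=9 W=8

Derivation:
-- B to move --
(1,1): flips 2 -> legal
(1,2): flips 1 -> legal
(1,3): no bracket -> illegal
(2,1): flips 2 -> legal
(3,1): flips 2 -> legal
(4,1): flips 2 -> legal
(4,2): flips 2 -> legal
(5,2): flips 1 -> legal
(5,3): no bracket -> illegal
(5,5): no bracket -> illegal
(6,3): flips 1 -> legal
(6,4): flips 1 -> legal
(6,5): no bracket -> illegal
B mobility = 9
-- W to move --
(0,3): no bracket -> illegal
(0,4): flips 4 -> legal
(0,5): flips 1 -> legal
(1,3): no bracket -> illegal
(1,5): flips 1 -> legal
(1,6): flips 2 -> legal
(2,6): flips 2 -> legal
(3,6): flips 3 -> legal
(3,7): no bracket -> illegal
(5,3): no bracket -> illegal
(5,5): flips 1 -> legal
(5,6): flips 2 -> legal
(5,7): no bracket -> illegal
W mobility = 8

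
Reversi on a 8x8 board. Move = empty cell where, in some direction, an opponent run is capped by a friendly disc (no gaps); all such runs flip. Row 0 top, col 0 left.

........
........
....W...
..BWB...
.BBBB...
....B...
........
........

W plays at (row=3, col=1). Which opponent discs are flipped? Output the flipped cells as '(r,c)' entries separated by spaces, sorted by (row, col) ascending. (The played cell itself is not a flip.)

Answer: (3,2)

Derivation:
Dir NW: first cell '.' (not opp) -> no flip
Dir N: first cell '.' (not opp) -> no flip
Dir NE: first cell '.' (not opp) -> no flip
Dir W: first cell '.' (not opp) -> no flip
Dir E: opp run (3,2) capped by W -> flip
Dir SW: first cell '.' (not opp) -> no flip
Dir S: opp run (4,1), next='.' -> no flip
Dir SE: opp run (4,2), next='.' -> no flip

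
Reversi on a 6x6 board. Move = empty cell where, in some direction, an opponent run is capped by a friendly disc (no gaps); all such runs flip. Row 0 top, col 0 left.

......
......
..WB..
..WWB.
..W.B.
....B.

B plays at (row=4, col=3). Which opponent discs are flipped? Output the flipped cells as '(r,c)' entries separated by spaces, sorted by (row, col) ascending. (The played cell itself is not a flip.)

Answer: (3,3)

Derivation:
Dir NW: opp run (3,2), next='.' -> no flip
Dir N: opp run (3,3) capped by B -> flip
Dir NE: first cell 'B' (not opp) -> no flip
Dir W: opp run (4,2), next='.' -> no flip
Dir E: first cell 'B' (not opp) -> no flip
Dir SW: first cell '.' (not opp) -> no flip
Dir S: first cell '.' (not opp) -> no flip
Dir SE: first cell 'B' (not opp) -> no flip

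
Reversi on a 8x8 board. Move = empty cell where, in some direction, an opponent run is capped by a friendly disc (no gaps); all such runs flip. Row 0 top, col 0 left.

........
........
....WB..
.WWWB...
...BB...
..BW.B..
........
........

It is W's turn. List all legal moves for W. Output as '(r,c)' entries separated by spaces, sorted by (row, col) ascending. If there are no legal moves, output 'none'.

Answer: (2,6) (3,5) (5,1) (5,4) (6,6)

Derivation:
(1,4): no bracket -> illegal
(1,5): no bracket -> illegal
(1,6): no bracket -> illegal
(2,3): no bracket -> illegal
(2,6): flips 1 -> legal
(3,5): flips 2 -> legal
(3,6): no bracket -> illegal
(4,1): no bracket -> illegal
(4,2): no bracket -> illegal
(4,5): no bracket -> illegal
(4,6): no bracket -> illegal
(5,1): flips 1 -> legal
(5,4): flips 3 -> legal
(5,6): no bracket -> illegal
(6,1): no bracket -> illegal
(6,2): no bracket -> illegal
(6,3): no bracket -> illegal
(6,4): no bracket -> illegal
(6,5): no bracket -> illegal
(6,6): flips 2 -> legal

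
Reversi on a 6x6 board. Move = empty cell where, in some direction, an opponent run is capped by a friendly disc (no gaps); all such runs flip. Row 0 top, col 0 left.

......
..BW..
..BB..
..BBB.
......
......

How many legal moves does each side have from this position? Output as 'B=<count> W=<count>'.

-- B to move --
(0,2): no bracket -> illegal
(0,3): flips 1 -> legal
(0,4): flips 1 -> legal
(1,4): flips 1 -> legal
(2,4): no bracket -> illegal
B mobility = 3
-- W to move --
(0,1): no bracket -> illegal
(0,2): no bracket -> illegal
(0,3): no bracket -> illegal
(1,1): flips 1 -> legal
(1,4): no bracket -> illegal
(2,1): no bracket -> illegal
(2,4): no bracket -> illegal
(2,5): no bracket -> illegal
(3,1): flips 1 -> legal
(3,5): no bracket -> illegal
(4,1): no bracket -> illegal
(4,2): no bracket -> illegal
(4,3): flips 2 -> legal
(4,4): no bracket -> illegal
(4,5): no bracket -> illegal
W mobility = 3

Answer: B=3 W=3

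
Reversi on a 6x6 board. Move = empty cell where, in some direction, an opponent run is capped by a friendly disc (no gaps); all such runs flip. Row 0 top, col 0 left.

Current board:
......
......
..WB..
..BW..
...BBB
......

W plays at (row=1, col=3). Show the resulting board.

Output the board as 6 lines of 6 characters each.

Place W at (1,3); scan 8 dirs for brackets.
Dir NW: first cell '.' (not opp) -> no flip
Dir N: first cell '.' (not opp) -> no flip
Dir NE: first cell '.' (not opp) -> no flip
Dir W: first cell '.' (not opp) -> no flip
Dir E: first cell '.' (not opp) -> no flip
Dir SW: first cell 'W' (not opp) -> no flip
Dir S: opp run (2,3) capped by W -> flip
Dir SE: first cell '.' (not opp) -> no flip
All flips: (2,3)

Answer: ......
...W..
..WW..
..BW..
...BBB
......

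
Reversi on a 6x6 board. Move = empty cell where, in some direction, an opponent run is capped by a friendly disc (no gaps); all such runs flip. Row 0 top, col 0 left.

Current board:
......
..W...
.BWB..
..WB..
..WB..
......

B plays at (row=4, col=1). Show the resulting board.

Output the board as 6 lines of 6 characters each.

Answer: ......
..W...
.BWB..
..BB..
.BBB..
......

Derivation:
Place B at (4,1); scan 8 dirs for brackets.
Dir NW: first cell '.' (not opp) -> no flip
Dir N: first cell '.' (not opp) -> no flip
Dir NE: opp run (3,2) capped by B -> flip
Dir W: first cell '.' (not opp) -> no flip
Dir E: opp run (4,2) capped by B -> flip
Dir SW: first cell '.' (not opp) -> no flip
Dir S: first cell '.' (not opp) -> no flip
Dir SE: first cell '.' (not opp) -> no flip
All flips: (3,2) (4,2)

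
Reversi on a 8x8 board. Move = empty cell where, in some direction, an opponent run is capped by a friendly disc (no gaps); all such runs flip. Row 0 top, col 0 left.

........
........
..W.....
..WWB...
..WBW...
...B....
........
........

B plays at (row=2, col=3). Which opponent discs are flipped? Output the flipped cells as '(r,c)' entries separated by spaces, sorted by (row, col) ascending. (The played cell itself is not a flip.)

Dir NW: first cell '.' (not opp) -> no flip
Dir N: first cell '.' (not opp) -> no flip
Dir NE: first cell '.' (not opp) -> no flip
Dir W: opp run (2,2), next='.' -> no flip
Dir E: first cell '.' (not opp) -> no flip
Dir SW: opp run (3,2), next='.' -> no flip
Dir S: opp run (3,3) capped by B -> flip
Dir SE: first cell 'B' (not opp) -> no flip

Answer: (3,3)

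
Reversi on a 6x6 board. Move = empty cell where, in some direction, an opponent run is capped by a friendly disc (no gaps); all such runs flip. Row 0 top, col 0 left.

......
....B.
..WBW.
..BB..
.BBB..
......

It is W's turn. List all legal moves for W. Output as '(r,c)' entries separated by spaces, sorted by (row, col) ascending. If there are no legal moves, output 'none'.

(0,3): no bracket -> illegal
(0,4): flips 1 -> legal
(0,5): no bracket -> illegal
(1,2): no bracket -> illegal
(1,3): no bracket -> illegal
(1,5): no bracket -> illegal
(2,1): no bracket -> illegal
(2,5): no bracket -> illegal
(3,0): no bracket -> illegal
(3,1): no bracket -> illegal
(3,4): no bracket -> illegal
(4,0): no bracket -> illegal
(4,4): flips 1 -> legal
(5,0): no bracket -> illegal
(5,1): flips 2 -> legal
(5,2): flips 2 -> legal
(5,3): no bracket -> illegal
(5,4): no bracket -> illegal

Answer: (0,4) (4,4) (5,1) (5,2)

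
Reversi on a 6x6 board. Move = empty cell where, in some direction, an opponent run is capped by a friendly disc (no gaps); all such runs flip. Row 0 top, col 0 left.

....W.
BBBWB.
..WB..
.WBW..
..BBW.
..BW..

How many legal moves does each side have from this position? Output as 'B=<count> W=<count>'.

Answer: B=9 W=6

Derivation:
-- B to move --
(0,2): no bracket -> illegal
(0,3): flips 1 -> legal
(0,5): no bracket -> illegal
(1,5): no bracket -> illegal
(2,0): flips 1 -> legal
(2,1): flips 1 -> legal
(2,4): flips 1 -> legal
(3,0): flips 1 -> legal
(3,4): flips 1 -> legal
(3,5): no bracket -> illegal
(4,0): no bracket -> illegal
(4,1): no bracket -> illegal
(4,5): flips 1 -> legal
(5,4): flips 1 -> legal
(5,5): flips 3 -> legal
B mobility = 9
-- W to move --
(0,0): flips 1 -> legal
(0,1): no bracket -> illegal
(0,2): flips 1 -> legal
(0,3): no bracket -> illegal
(0,5): no bracket -> illegal
(1,5): flips 1 -> legal
(2,0): no bracket -> illegal
(2,1): no bracket -> illegal
(2,4): flips 2 -> legal
(2,5): no bracket -> illegal
(3,4): no bracket -> illegal
(4,1): flips 2 -> legal
(5,1): flips 2 -> legal
(5,4): no bracket -> illegal
W mobility = 6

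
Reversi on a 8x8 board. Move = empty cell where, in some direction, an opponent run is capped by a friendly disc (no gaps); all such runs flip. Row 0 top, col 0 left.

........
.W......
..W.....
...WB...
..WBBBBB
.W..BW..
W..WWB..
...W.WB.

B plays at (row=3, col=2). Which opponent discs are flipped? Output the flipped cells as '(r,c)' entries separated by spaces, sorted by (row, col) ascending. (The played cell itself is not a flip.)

Answer: (3,3)

Derivation:
Dir NW: first cell '.' (not opp) -> no flip
Dir N: opp run (2,2), next='.' -> no flip
Dir NE: first cell '.' (not opp) -> no flip
Dir W: first cell '.' (not opp) -> no flip
Dir E: opp run (3,3) capped by B -> flip
Dir SW: first cell '.' (not opp) -> no flip
Dir S: opp run (4,2), next='.' -> no flip
Dir SE: first cell 'B' (not opp) -> no flip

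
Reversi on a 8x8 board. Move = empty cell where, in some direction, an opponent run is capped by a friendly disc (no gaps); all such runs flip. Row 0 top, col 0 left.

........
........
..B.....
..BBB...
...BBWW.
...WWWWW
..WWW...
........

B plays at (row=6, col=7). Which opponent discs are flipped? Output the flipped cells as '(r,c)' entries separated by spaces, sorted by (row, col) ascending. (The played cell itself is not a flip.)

Answer: (4,5) (5,6)

Derivation:
Dir NW: opp run (5,6) (4,5) capped by B -> flip
Dir N: opp run (5,7), next='.' -> no flip
Dir NE: edge -> no flip
Dir W: first cell '.' (not opp) -> no flip
Dir E: edge -> no flip
Dir SW: first cell '.' (not opp) -> no flip
Dir S: first cell '.' (not opp) -> no flip
Dir SE: edge -> no flip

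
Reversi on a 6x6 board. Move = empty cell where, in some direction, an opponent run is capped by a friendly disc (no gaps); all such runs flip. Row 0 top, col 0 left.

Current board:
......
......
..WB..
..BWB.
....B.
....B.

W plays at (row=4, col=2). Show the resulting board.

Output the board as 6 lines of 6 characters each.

Answer: ......
......
..WB..
..WWB.
..W.B.
....B.

Derivation:
Place W at (4,2); scan 8 dirs for brackets.
Dir NW: first cell '.' (not opp) -> no flip
Dir N: opp run (3,2) capped by W -> flip
Dir NE: first cell 'W' (not opp) -> no flip
Dir W: first cell '.' (not opp) -> no flip
Dir E: first cell '.' (not opp) -> no flip
Dir SW: first cell '.' (not opp) -> no flip
Dir S: first cell '.' (not opp) -> no flip
Dir SE: first cell '.' (not opp) -> no flip
All flips: (3,2)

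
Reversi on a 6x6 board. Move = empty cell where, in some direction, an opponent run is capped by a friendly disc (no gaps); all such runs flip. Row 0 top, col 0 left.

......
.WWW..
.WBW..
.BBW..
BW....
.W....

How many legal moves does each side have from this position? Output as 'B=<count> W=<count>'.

Answer: B=12 W=3

Derivation:
-- B to move --
(0,0): flips 1 -> legal
(0,1): flips 2 -> legal
(0,2): flips 1 -> legal
(0,3): no bracket -> illegal
(0,4): flips 1 -> legal
(1,0): flips 1 -> legal
(1,4): flips 1 -> legal
(2,0): flips 1 -> legal
(2,4): flips 1 -> legal
(3,0): no bracket -> illegal
(3,4): flips 1 -> legal
(4,2): flips 1 -> legal
(4,3): no bracket -> illegal
(4,4): flips 1 -> legal
(5,0): flips 1 -> legal
(5,2): no bracket -> illegal
B mobility = 12
-- W to move --
(2,0): no bracket -> illegal
(3,0): flips 2 -> legal
(4,2): flips 2 -> legal
(4,3): flips 1 -> legal
(5,0): no bracket -> illegal
W mobility = 3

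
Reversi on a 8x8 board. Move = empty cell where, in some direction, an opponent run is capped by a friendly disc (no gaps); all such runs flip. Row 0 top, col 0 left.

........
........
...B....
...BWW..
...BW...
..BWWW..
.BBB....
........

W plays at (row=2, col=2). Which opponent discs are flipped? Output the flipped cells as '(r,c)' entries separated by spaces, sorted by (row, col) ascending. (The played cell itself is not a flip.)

Answer: (3,3)

Derivation:
Dir NW: first cell '.' (not opp) -> no flip
Dir N: first cell '.' (not opp) -> no flip
Dir NE: first cell '.' (not opp) -> no flip
Dir W: first cell '.' (not opp) -> no flip
Dir E: opp run (2,3), next='.' -> no flip
Dir SW: first cell '.' (not opp) -> no flip
Dir S: first cell '.' (not opp) -> no flip
Dir SE: opp run (3,3) capped by W -> flip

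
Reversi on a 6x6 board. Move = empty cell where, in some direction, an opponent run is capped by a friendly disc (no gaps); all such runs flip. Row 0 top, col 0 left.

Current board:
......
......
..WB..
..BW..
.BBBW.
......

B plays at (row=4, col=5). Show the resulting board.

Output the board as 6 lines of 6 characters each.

Place B at (4,5); scan 8 dirs for brackets.
Dir NW: first cell '.' (not opp) -> no flip
Dir N: first cell '.' (not opp) -> no flip
Dir NE: edge -> no flip
Dir W: opp run (4,4) capped by B -> flip
Dir E: edge -> no flip
Dir SW: first cell '.' (not opp) -> no flip
Dir S: first cell '.' (not opp) -> no flip
Dir SE: edge -> no flip
All flips: (4,4)

Answer: ......
......
..WB..
..BW..
.BBBBB
......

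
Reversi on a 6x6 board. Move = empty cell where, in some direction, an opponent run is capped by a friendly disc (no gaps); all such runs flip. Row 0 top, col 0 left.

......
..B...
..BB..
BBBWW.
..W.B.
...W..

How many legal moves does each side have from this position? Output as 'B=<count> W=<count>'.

-- B to move --
(2,4): flips 1 -> legal
(2,5): no bracket -> illegal
(3,5): flips 2 -> legal
(4,1): no bracket -> illegal
(4,3): flips 1 -> legal
(4,5): flips 1 -> legal
(5,1): no bracket -> illegal
(5,2): flips 1 -> legal
(5,4): no bracket -> illegal
B mobility = 5
-- W to move --
(0,1): flips 2 -> legal
(0,2): flips 3 -> legal
(0,3): no bracket -> illegal
(1,1): flips 1 -> legal
(1,3): flips 1 -> legal
(1,4): no bracket -> illegal
(2,0): flips 1 -> legal
(2,1): no bracket -> illegal
(2,4): no bracket -> illegal
(3,5): flips 1 -> legal
(4,0): no bracket -> illegal
(4,1): no bracket -> illegal
(4,3): no bracket -> illegal
(4,5): no bracket -> illegal
(5,4): flips 1 -> legal
(5,5): flips 1 -> legal
W mobility = 8

Answer: B=5 W=8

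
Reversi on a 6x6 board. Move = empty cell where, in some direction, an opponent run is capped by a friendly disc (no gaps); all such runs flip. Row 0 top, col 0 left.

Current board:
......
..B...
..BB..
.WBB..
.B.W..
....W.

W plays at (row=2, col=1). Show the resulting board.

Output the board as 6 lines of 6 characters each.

Place W at (2,1); scan 8 dirs for brackets.
Dir NW: first cell '.' (not opp) -> no flip
Dir N: first cell '.' (not opp) -> no flip
Dir NE: opp run (1,2), next='.' -> no flip
Dir W: first cell '.' (not opp) -> no flip
Dir E: opp run (2,2) (2,3), next='.' -> no flip
Dir SW: first cell '.' (not opp) -> no flip
Dir S: first cell 'W' (not opp) -> no flip
Dir SE: opp run (3,2) capped by W -> flip
All flips: (3,2)

Answer: ......
..B...
.WBB..
.WWB..
.B.W..
....W.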